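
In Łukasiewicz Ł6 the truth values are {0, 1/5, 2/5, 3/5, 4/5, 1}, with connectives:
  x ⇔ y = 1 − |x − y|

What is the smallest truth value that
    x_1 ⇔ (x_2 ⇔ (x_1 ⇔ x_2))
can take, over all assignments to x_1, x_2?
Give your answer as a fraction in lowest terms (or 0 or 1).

Take x_1 = 0, x_2 = 2/5:
x_1 ⇔ x_2 = 0 ⇔ 2/5 = 3/5
x_2 ⇔ (x_1 ⇔ x_2) = 2/5 ⇔ 3/5 = 4/5
x_1 ⇔ (x_2 ⇔ (x_1 ⇔ x_2)) = 0 ⇔ 4/5 = 1/5
No assignment yields a value below 1/5, so this is the minimum.

1/5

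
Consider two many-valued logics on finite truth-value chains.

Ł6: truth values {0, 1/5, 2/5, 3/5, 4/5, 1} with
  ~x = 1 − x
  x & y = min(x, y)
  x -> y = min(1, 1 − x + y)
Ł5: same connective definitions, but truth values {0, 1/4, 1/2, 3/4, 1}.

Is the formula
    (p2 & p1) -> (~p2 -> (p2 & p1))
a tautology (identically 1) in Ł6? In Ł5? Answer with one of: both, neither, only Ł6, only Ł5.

In Ł6: every assignment gives 1 — tautology.
In Ł5: every assignment gives 1 — tautology.

both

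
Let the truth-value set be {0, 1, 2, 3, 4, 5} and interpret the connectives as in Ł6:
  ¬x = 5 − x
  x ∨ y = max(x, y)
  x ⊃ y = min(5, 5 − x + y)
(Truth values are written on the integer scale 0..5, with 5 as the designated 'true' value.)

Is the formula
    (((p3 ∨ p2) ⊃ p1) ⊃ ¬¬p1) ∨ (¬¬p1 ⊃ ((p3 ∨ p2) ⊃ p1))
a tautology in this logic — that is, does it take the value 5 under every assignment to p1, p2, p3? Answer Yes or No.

Yes

At p1 = 4, p2 = 0, p3 = 1, for instance:
p3 ∨ p2 = 1 ∨ 0 = 1
(p3 ∨ p2) ⊃ p1 = 1 ⊃ 4 = 5
¬p1 = ¬4 = 1
¬¬p1 = ¬1 = 4
((p3 ∨ p2) ⊃ p1) ⊃ ¬¬p1 = 5 ⊃ 4 = 4
¬¬p1 ⊃ ((p3 ∨ p2) ⊃ p1) = 4 ⊃ 5 = 5
(((p3 ∨ p2) ⊃ p1) ⊃ ¬¬p1) ∨ (¬¬p1 ⊃ ((p3 ∨ p2) ⊃ p1)) = 4 ∨ 5 = 5
and checking the remaining 215 assignments likewise gives ≥ 5 in every case.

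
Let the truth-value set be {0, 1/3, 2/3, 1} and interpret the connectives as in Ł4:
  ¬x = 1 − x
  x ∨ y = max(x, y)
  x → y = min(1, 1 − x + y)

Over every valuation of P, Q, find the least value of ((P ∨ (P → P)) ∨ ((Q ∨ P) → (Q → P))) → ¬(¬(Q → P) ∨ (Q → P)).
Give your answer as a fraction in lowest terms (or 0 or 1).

Take P = 0, Q = 0:
P → P = 0 → 0 = 1
P ∨ (P → P) = 0 ∨ 1 = 1
Q ∨ P = 0 ∨ 0 = 0
Q → P = 0 → 0 = 1
(Q ∨ P) → (Q → P) = 0 → 1 = 1
(P ∨ (P → P)) ∨ ((Q ∨ P) → (Q → P)) = 1 ∨ 1 = 1
Q → P = 0 → 0 = 1
¬(Q → P) = ¬1 = 0
Q → P = 0 → 0 = 1
¬(Q → P) ∨ (Q → P) = 0 ∨ 1 = 1
¬(¬(Q → P) ∨ (Q → P)) = ¬1 = 0
((P ∨ (P → P)) ∨ ((Q ∨ P) → (Q → P))) → ¬(¬(Q → P) ∨ (Q → P)) = 1 → 0 = 0
No assignment yields a value below 0, so this is the minimum.

0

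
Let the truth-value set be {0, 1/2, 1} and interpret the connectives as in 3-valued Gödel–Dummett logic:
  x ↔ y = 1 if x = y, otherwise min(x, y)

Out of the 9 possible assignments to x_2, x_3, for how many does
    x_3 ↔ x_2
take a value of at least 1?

3

x_2 = 0, x_3 = 0 ↦ 1  ≥
x_2 = 0, x_3 = 1/2 ↦ 0  <
x_2 = 0, x_3 = 1 ↦ 0  <
x_2 = 1/2, x_3 = 0 ↦ 0  <
x_2 = 1/2, x_3 = 1/2 ↦ 1  ≥
x_2 = 1/2, x_3 = 1 ↦ 1/2  <
x_2 = 1, x_3 = 0 ↦ 0  <
x_2 = 1, x_3 = 1/2 ↦ 1/2  <
x_2 = 1, x_3 = 1 ↦ 1  ≥
So 3 of the 9 assignments meet the threshold.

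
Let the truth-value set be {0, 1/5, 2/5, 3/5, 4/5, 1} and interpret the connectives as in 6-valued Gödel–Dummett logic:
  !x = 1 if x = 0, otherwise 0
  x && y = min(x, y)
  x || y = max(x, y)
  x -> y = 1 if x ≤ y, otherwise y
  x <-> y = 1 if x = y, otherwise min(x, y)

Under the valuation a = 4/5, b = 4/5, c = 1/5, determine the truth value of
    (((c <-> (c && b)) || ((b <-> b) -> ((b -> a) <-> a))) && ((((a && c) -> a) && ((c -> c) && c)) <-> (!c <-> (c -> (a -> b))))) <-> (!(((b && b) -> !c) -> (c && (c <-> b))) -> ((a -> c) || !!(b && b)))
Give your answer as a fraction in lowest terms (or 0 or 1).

c && b = 1/5 && 4/5 = 1/5
c <-> (c && b) = 1/5 <-> 1/5 = 1
b <-> b = 4/5 <-> 4/5 = 1
b -> a = 4/5 -> 4/5 = 1
(b -> a) <-> a = 1 <-> 4/5 = 4/5
(b <-> b) -> ((b -> a) <-> a) = 1 -> 4/5 = 4/5
(c <-> (c && b)) || ((b <-> b) -> ((b -> a) <-> a)) = 1 || 4/5 = 1
a && c = 4/5 && 1/5 = 1/5
(a && c) -> a = 1/5 -> 4/5 = 1
c -> c = 1/5 -> 1/5 = 1
(c -> c) && c = 1 && 1/5 = 1/5
((a && c) -> a) && ((c -> c) && c) = 1 && 1/5 = 1/5
!c = !1/5 = 0
a -> b = 4/5 -> 4/5 = 1
c -> (a -> b) = 1/5 -> 1 = 1
!c <-> (c -> (a -> b)) = 0 <-> 1 = 0
(((a && c) -> a) && ((c -> c) && c)) <-> (!c <-> (c -> (a -> b))) = 1/5 <-> 0 = 0
((c <-> (c && b)) || ((b <-> b) -> ((b -> a) <-> a))) && ((((a && c) -> a) && ((c -> c) && c)) <-> (!c <-> (c -> (a -> b)))) = 1 && 0 = 0
b && b = 4/5 && 4/5 = 4/5
!c = !1/5 = 0
(b && b) -> !c = 4/5 -> 0 = 0
c <-> b = 1/5 <-> 4/5 = 1/5
c && (c <-> b) = 1/5 && 1/5 = 1/5
((b && b) -> !c) -> (c && (c <-> b)) = 0 -> 1/5 = 1
!(((b && b) -> !c) -> (c && (c <-> b))) = !1 = 0
a -> c = 4/5 -> 1/5 = 1/5
b && b = 4/5 && 4/5 = 4/5
!(b && b) = !4/5 = 0
!!(b && b) = !0 = 1
(a -> c) || !!(b && b) = 1/5 || 1 = 1
!(((b && b) -> !c) -> (c && (c <-> b))) -> ((a -> c) || !!(b && b)) = 0 -> 1 = 1
(((c <-> (c && b)) || ((b <-> b) -> ((b -> a) <-> a))) && ((((a && c) -> a) && ((c -> c) && c)) <-> (!c <-> (c -> (a -> b))))) <-> (!(((b && b) -> !c) -> (c && (c <-> b))) -> ((a -> c) || !!(b && b))) = 0 <-> 1 = 0

0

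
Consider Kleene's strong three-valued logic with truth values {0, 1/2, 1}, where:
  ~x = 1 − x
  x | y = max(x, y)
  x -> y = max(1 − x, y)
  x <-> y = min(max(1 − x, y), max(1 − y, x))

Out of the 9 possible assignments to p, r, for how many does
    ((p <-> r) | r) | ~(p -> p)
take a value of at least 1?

p = 0, r = 0 ↦ 1  ≥
p = 0, r = 1/2 ↦ 1/2  <
p = 0, r = 1 ↦ 1  ≥
p = 1/2, r = 0 ↦ 1/2  <
p = 1/2, r = 1/2 ↦ 1/2  <
p = 1/2, r = 1 ↦ 1  ≥
p = 1, r = 0 ↦ 0  <
p = 1, r = 1/2 ↦ 1/2  <
p = 1, r = 1 ↦ 1  ≥
So 4 of the 9 assignments meet the threshold.

4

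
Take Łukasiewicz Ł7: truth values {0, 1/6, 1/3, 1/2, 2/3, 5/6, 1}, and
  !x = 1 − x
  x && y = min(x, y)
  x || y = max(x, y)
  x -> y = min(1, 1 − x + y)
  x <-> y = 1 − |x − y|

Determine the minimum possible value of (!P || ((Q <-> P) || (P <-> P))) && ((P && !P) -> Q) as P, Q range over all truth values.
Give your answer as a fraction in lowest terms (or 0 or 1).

Take P = 1/2, Q = 0:
!P = !1/2 = 1/2
Q <-> P = 0 <-> 1/2 = 1/2
P <-> P = 1/2 <-> 1/2 = 1
(Q <-> P) || (P <-> P) = 1/2 || 1 = 1
!P || ((Q <-> P) || (P <-> P)) = 1/2 || 1 = 1
!P = !1/2 = 1/2
P && !P = 1/2 && 1/2 = 1/2
(P && !P) -> Q = 1/2 -> 0 = 1/2
(!P || ((Q <-> P) || (P <-> P))) && ((P && !P) -> Q) = 1 && 1/2 = 1/2
No assignment yields a value below 1/2, so this is the minimum.

1/2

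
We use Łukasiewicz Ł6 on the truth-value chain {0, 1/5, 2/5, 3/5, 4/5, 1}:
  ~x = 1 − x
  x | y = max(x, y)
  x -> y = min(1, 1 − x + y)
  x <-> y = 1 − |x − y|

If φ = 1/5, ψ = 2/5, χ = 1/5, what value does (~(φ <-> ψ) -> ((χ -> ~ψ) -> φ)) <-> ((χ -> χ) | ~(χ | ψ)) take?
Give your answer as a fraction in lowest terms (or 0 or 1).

φ <-> ψ = 1/5 <-> 2/5 = 4/5
~(φ <-> ψ) = ~4/5 = 1/5
~ψ = ~2/5 = 3/5
χ -> ~ψ = 1/5 -> 3/5 = 1
(χ -> ~ψ) -> φ = 1 -> 1/5 = 1/5
~(φ <-> ψ) -> ((χ -> ~ψ) -> φ) = 1/5 -> 1/5 = 1
χ -> χ = 1/5 -> 1/5 = 1
χ | ψ = 1/5 | 2/5 = 2/5
~(χ | ψ) = ~2/5 = 3/5
(χ -> χ) | ~(χ | ψ) = 1 | 3/5 = 1
(~(φ <-> ψ) -> ((χ -> ~ψ) -> φ)) <-> ((χ -> χ) | ~(χ | ψ)) = 1 <-> 1 = 1

1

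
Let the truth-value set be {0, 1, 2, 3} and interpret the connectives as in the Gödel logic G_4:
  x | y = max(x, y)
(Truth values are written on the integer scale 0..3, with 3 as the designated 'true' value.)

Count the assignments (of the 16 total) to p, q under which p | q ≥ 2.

p = 0, q = 0 ↦ 0  <
p = 0, q = 1 ↦ 1  <
p = 0, q = 2 ↦ 2  ≥
p = 0, q = 3 ↦ 3  ≥
p = 1, q = 0 ↦ 1  <
p = 1, q = 1 ↦ 1  <
p = 1, q = 2 ↦ 2  ≥
p = 1, q = 3 ↦ 3  ≥
p = 2, q = 0 ↦ 2  ≥
p = 2, q = 1 ↦ 2  ≥
p = 2, q = 2 ↦ 2  ≥
p = 2, q = 3 ↦ 3  ≥
p = 3, q = 0 ↦ 3  ≥
p = 3, q = 1 ↦ 3  ≥
p = 3, q = 2 ↦ 3  ≥
p = 3, q = 3 ↦ 3  ≥
So 12 of the 16 assignments meet the threshold.

12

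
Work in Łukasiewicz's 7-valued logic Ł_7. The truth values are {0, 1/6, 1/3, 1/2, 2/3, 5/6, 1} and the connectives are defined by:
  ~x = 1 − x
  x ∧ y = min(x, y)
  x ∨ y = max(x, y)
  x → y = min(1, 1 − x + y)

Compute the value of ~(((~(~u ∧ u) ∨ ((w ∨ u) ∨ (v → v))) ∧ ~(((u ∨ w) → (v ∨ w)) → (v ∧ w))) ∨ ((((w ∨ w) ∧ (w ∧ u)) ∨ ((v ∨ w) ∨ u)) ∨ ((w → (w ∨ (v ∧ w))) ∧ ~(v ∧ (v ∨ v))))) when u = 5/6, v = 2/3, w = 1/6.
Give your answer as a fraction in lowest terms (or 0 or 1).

~u = ~5/6 = 1/6
~u ∧ u = 1/6 ∧ 5/6 = 1/6
~(~u ∧ u) = ~1/6 = 5/6
w ∨ u = 1/6 ∨ 5/6 = 5/6
v → v = 2/3 → 2/3 = 1
(w ∨ u) ∨ (v → v) = 5/6 ∨ 1 = 1
~(~u ∧ u) ∨ ((w ∨ u) ∨ (v → v)) = 5/6 ∨ 1 = 1
u ∨ w = 5/6 ∨ 1/6 = 5/6
v ∨ w = 2/3 ∨ 1/6 = 2/3
(u ∨ w) → (v ∨ w) = 5/6 → 2/3 = 5/6
v ∧ w = 2/3 ∧ 1/6 = 1/6
((u ∨ w) → (v ∨ w)) → (v ∧ w) = 5/6 → 1/6 = 1/3
~(((u ∨ w) → (v ∨ w)) → (v ∧ w)) = ~1/3 = 2/3
(~(~u ∧ u) ∨ ((w ∨ u) ∨ (v → v))) ∧ ~(((u ∨ w) → (v ∨ w)) → (v ∧ w)) = 1 ∧ 2/3 = 2/3
w ∨ w = 1/6 ∨ 1/6 = 1/6
w ∧ u = 1/6 ∧ 5/6 = 1/6
(w ∨ w) ∧ (w ∧ u) = 1/6 ∧ 1/6 = 1/6
v ∨ w = 2/3 ∨ 1/6 = 2/3
(v ∨ w) ∨ u = 2/3 ∨ 5/6 = 5/6
((w ∨ w) ∧ (w ∧ u)) ∨ ((v ∨ w) ∨ u) = 1/6 ∨ 5/6 = 5/6
v ∧ w = 2/3 ∧ 1/6 = 1/6
w ∨ (v ∧ w) = 1/6 ∨ 1/6 = 1/6
w → (w ∨ (v ∧ w)) = 1/6 → 1/6 = 1
v ∨ v = 2/3 ∨ 2/3 = 2/3
v ∧ (v ∨ v) = 2/3 ∧ 2/3 = 2/3
~(v ∧ (v ∨ v)) = ~2/3 = 1/3
(w → (w ∨ (v ∧ w))) ∧ ~(v ∧ (v ∨ v)) = 1 ∧ 1/3 = 1/3
(((w ∨ w) ∧ (w ∧ u)) ∨ ((v ∨ w) ∨ u)) ∨ ((w → (w ∨ (v ∧ w))) ∧ ~(v ∧ (v ∨ v))) = 5/6 ∨ 1/3 = 5/6
((~(~u ∧ u) ∨ ((w ∨ u) ∨ (v → v))) ∧ ~(((u ∨ w) → (v ∨ w)) → (v ∧ w))) ∨ ((((w ∨ w) ∧ (w ∧ u)) ∨ ((v ∨ w) ∨ u)) ∨ ((w → (w ∨ (v ∧ w))) ∧ ~(v ∧ (v ∨ v)))) = 2/3 ∨ 5/6 = 5/6
~(((~(~u ∧ u) ∨ ((w ∨ u) ∨ (v → v))) ∧ ~(((u ∨ w) → (v ∨ w)) → (v ∧ w))) ∨ ((((w ∨ w) ∧ (w ∧ u)) ∨ ((v ∨ w) ∨ u)) ∨ ((w → (w ∨ (v ∧ w))) ∧ ~(v ∧ (v ∨ v))))) = ~5/6 = 1/6

1/6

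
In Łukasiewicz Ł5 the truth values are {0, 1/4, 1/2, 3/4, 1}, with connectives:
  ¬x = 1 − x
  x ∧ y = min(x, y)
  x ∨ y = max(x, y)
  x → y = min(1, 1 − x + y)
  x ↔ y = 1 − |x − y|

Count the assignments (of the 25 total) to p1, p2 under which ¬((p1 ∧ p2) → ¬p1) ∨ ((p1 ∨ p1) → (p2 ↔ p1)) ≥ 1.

19

value 1: 19 assignments (counts)
value 3/4: 2 assignments
value 1/2: 2 assignments
value 1/4: 1 assignment
value 0: 1 assignment
So 19 of the 25 assignments meet the threshold.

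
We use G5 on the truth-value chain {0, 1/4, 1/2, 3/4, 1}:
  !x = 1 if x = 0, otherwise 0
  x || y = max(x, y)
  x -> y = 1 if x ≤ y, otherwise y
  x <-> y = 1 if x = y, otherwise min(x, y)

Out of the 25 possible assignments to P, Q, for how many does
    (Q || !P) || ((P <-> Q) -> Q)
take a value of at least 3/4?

value 1: 22 assignments (counts)
value 3/4: 1 assignment (counts)
value 1/2: 1 assignment
value 1/4: 1 assignment
So 23 of the 25 assignments meet the threshold.

23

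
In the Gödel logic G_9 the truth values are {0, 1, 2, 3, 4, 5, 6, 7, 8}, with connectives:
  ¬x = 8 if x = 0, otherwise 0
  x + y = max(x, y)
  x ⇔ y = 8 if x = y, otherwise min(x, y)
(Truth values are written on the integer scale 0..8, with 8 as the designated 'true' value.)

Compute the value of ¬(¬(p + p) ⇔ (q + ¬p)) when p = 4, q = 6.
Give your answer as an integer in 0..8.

p + p = 4 + 4 = 4
¬(p + p) = ¬4 = 0
¬p = ¬4 = 0
q + ¬p = 6 + 0 = 6
¬(p + p) ⇔ (q + ¬p) = 0 ⇔ 6 = 0
¬(¬(p + p) ⇔ (q + ¬p)) = ¬0 = 8

8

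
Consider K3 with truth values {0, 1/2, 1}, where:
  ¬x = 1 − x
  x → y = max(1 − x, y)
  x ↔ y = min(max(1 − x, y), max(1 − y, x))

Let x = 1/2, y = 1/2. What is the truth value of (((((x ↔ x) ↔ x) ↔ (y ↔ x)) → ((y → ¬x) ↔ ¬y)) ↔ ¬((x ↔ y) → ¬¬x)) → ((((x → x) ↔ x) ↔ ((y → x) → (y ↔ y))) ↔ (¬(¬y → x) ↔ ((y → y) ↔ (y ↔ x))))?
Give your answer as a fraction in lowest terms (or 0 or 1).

x ↔ x = 1/2 ↔ 1/2 = 1/2
(x ↔ x) ↔ x = 1/2 ↔ 1/2 = 1/2
y ↔ x = 1/2 ↔ 1/2 = 1/2
((x ↔ x) ↔ x) ↔ (y ↔ x) = 1/2 ↔ 1/2 = 1/2
¬x = ¬1/2 = 1/2
y → ¬x = 1/2 → 1/2 = 1/2
¬y = ¬1/2 = 1/2
(y → ¬x) ↔ ¬y = 1/2 ↔ 1/2 = 1/2
(((x ↔ x) ↔ x) ↔ (y ↔ x)) → ((y → ¬x) ↔ ¬y) = 1/2 → 1/2 = 1/2
x ↔ y = 1/2 ↔ 1/2 = 1/2
¬x = ¬1/2 = 1/2
¬¬x = ¬1/2 = 1/2
(x ↔ y) → ¬¬x = 1/2 → 1/2 = 1/2
¬((x ↔ y) → ¬¬x) = ¬1/2 = 1/2
((((x ↔ x) ↔ x) ↔ (y ↔ x)) → ((y → ¬x) ↔ ¬y)) ↔ ¬((x ↔ y) → ¬¬x) = 1/2 ↔ 1/2 = 1/2
x → x = 1/2 → 1/2 = 1/2
(x → x) ↔ x = 1/2 ↔ 1/2 = 1/2
y → x = 1/2 → 1/2 = 1/2
y ↔ y = 1/2 ↔ 1/2 = 1/2
(y → x) → (y ↔ y) = 1/2 → 1/2 = 1/2
((x → x) ↔ x) ↔ ((y → x) → (y ↔ y)) = 1/2 ↔ 1/2 = 1/2
¬y = ¬1/2 = 1/2
¬y → x = 1/2 → 1/2 = 1/2
¬(¬y → x) = ¬1/2 = 1/2
y → y = 1/2 → 1/2 = 1/2
y ↔ x = 1/2 ↔ 1/2 = 1/2
(y → y) ↔ (y ↔ x) = 1/2 ↔ 1/2 = 1/2
¬(¬y → x) ↔ ((y → y) ↔ (y ↔ x)) = 1/2 ↔ 1/2 = 1/2
(((x → x) ↔ x) ↔ ((y → x) → (y ↔ y))) ↔ (¬(¬y → x) ↔ ((y → y) ↔ (y ↔ x))) = 1/2 ↔ 1/2 = 1/2
(((((x ↔ x) ↔ x) ↔ (y ↔ x)) → ((y → ¬x) ↔ ¬y)) ↔ ¬((x ↔ y) → ¬¬x)) → ((((x → x) ↔ x) ↔ ((y → x) → (y ↔ y))) ↔ (¬(¬y → x) ↔ ((y → y) ↔ (y ↔ x)))) = 1/2 → 1/2 = 1/2

1/2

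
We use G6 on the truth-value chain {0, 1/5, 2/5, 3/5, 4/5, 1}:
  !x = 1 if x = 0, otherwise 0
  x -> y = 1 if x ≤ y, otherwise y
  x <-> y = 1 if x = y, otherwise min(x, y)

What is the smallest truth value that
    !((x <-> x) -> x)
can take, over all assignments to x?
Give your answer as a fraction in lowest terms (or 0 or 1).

0

Take x = 1/5:
x <-> x = 1/5 <-> 1/5 = 1
(x <-> x) -> x = 1 -> 1/5 = 1/5
!((x <-> x) -> x) = !1/5 = 0
No assignment yields a value below 0, so this is the minimum.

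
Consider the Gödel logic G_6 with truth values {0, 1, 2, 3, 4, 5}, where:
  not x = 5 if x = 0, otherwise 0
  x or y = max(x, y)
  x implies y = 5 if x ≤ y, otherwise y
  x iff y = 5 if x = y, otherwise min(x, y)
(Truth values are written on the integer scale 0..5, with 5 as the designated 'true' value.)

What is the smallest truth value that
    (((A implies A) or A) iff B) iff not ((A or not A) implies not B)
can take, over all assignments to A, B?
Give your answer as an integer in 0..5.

1

Take A = 0, B = 1:
A implies A = 0 implies 0 = 5
(A implies A) or A = 5 or 0 = 5
((A implies A) or A) iff B = 5 iff 1 = 1
not A = not 0 = 5
A or not A = 0 or 5 = 5
not B = not 1 = 0
(A or not A) implies not B = 5 implies 0 = 0
not ((A or not A) implies not B) = not 0 = 5
(((A implies A) or A) iff B) iff not ((A or not A) implies not B) = 1 iff 5 = 1
No assignment yields a value below 1, so this is the minimum.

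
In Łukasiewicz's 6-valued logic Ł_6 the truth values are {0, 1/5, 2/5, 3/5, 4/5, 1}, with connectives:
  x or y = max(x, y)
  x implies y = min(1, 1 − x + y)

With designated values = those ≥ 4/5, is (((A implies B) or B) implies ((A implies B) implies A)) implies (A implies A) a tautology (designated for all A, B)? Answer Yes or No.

Yes

At A = 1/5, B = 3/5, for instance:
A implies B = 1/5 implies 3/5 = 1
(A implies B) or B = 1 or 3/5 = 1
A implies B = 1/5 implies 3/5 = 1
(A implies B) implies A = 1 implies 1/5 = 1/5
((A implies B) or B) implies ((A implies B) implies A) = 1 implies 1/5 = 1/5
A implies A = 1/5 implies 1/5 = 1
(((A implies B) or B) implies ((A implies B) implies A)) implies (A implies A) = 1/5 implies 1 = 1
and checking the remaining 35 assignments likewise gives ≥ 4/5 in every case.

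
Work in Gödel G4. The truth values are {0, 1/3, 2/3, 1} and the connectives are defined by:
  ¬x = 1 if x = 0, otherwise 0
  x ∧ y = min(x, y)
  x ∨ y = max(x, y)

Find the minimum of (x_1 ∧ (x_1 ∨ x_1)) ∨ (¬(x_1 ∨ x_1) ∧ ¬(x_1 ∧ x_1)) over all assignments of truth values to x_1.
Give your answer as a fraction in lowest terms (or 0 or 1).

1/3

Take x_1 = 1/3:
x_1 ∨ x_1 = 1/3 ∨ 1/3 = 1/3
x_1 ∧ (x_1 ∨ x_1) = 1/3 ∧ 1/3 = 1/3
x_1 ∨ x_1 = 1/3 ∨ 1/3 = 1/3
¬(x_1 ∨ x_1) = ¬1/3 = 0
x_1 ∧ x_1 = 1/3 ∧ 1/3 = 1/3
¬(x_1 ∧ x_1) = ¬1/3 = 0
¬(x_1 ∨ x_1) ∧ ¬(x_1 ∧ x_1) = 0 ∧ 0 = 0
(x_1 ∧ (x_1 ∨ x_1)) ∨ (¬(x_1 ∨ x_1) ∧ ¬(x_1 ∧ x_1)) = 1/3 ∨ 0 = 1/3
No assignment yields a value below 1/3, so this is the minimum.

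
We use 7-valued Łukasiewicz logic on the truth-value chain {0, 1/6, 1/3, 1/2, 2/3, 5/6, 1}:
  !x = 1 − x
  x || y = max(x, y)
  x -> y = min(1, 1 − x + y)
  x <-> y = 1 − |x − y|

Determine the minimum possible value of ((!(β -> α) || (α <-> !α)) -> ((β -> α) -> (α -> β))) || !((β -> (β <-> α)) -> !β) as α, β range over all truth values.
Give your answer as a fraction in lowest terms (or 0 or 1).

Take α = 1/2, β = 0:
β -> α = 0 -> 1/2 = 1
!(β -> α) = !1 = 0
!α = !1/2 = 1/2
α <-> !α = 1/2 <-> 1/2 = 1
!(β -> α) || (α <-> !α) = 0 || 1 = 1
β -> α = 0 -> 1/2 = 1
α -> β = 1/2 -> 0 = 1/2
(β -> α) -> (α -> β) = 1 -> 1/2 = 1/2
(!(β -> α) || (α <-> !α)) -> ((β -> α) -> (α -> β)) = 1 -> 1/2 = 1/2
β <-> α = 0 <-> 1/2 = 1/2
β -> (β <-> α) = 0 -> 1/2 = 1
!β = !0 = 1
(β -> (β <-> α)) -> !β = 1 -> 1 = 1
!((β -> (β <-> α)) -> !β) = !1 = 0
((!(β -> α) || (α <-> !α)) -> ((β -> α) -> (α -> β))) || !((β -> (β <-> α)) -> !β) = 1/2 || 0 = 1/2
No assignment yields a value below 1/2, so this is the minimum.

1/2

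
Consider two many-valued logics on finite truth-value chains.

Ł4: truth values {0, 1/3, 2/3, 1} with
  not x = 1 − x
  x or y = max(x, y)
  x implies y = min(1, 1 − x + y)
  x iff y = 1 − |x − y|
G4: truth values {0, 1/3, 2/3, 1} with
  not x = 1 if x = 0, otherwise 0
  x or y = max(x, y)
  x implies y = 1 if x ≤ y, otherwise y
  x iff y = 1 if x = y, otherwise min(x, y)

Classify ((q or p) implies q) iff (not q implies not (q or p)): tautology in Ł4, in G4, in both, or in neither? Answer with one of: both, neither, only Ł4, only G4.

only Ł4

In Ł4: every assignment gives 1 — tautology.
In G4: at p = 2/3, q = 1/3 the value is 1/3 — not a tautology.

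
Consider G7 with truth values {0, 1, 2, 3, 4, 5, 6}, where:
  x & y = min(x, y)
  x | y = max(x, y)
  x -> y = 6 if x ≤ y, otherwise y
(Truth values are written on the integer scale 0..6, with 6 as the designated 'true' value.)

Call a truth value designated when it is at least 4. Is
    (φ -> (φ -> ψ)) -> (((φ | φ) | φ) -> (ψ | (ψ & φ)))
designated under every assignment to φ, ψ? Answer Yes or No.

At φ = 5, ψ = 4, for instance:
φ -> ψ = 5 -> 4 = 4
φ -> (φ -> ψ) = 5 -> 4 = 4
φ | φ = 5 | 5 = 5
(φ | φ) | φ = 5 | 5 = 5
ψ & φ = 4 & 5 = 4
ψ | (ψ & φ) = 4 | 4 = 4
((φ | φ) | φ) -> (ψ | (ψ & φ)) = 5 -> 4 = 4
(φ -> (φ -> ψ)) -> (((φ | φ) | φ) -> (ψ | (ψ & φ))) = 4 -> 4 = 6
and checking the remaining 48 assignments likewise gives ≥ 4 in every case.

Yes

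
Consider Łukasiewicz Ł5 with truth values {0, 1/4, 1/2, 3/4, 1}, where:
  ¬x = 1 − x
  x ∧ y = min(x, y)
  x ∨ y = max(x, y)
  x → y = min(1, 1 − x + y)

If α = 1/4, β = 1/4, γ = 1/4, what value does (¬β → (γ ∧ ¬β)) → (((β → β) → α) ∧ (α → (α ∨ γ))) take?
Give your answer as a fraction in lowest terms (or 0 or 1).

¬β = ¬1/4 = 3/4
¬β = ¬1/4 = 3/4
γ ∧ ¬β = 1/4 ∧ 3/4 = 1/4
¬β → (γ ∧ ¬β) = 3/4 → 1/4 = 1/2
β → β = 1/4 → 1/4 = 1
(β → β) → α = 1 → 1/4 = 1/4
α ∨ γ = 1/4 ∨ 1/4 = 1/4
α → (α ∨ γ) = 1/4 → 1/4 = 1
((β → β) → α) ∧ (α → (α ∨ γ)) = 1/4 ∧ 1 = 1/4
(¬β → (γ ∧ ¬β)) → (((β → β) → α) ∧ (α → (α ∨ γ))) = 1/2 → 1/4 = 3/4

3/4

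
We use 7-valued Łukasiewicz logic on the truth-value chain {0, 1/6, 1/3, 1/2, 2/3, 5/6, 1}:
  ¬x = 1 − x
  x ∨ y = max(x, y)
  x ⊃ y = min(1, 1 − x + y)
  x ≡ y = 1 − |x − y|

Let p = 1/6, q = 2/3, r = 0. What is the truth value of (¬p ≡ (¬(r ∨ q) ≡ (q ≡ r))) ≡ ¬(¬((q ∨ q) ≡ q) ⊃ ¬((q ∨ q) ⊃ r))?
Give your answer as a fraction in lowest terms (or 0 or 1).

1/6

¬p = ¬1/6 = 5/6
r ∨ q = 0 ∨ 2/3 = 2/3
¬(r ∨ q) = ¬2/3 = 1/3
q ≡ r = 2/3 ≡ 0 = 1/3
¬(r ∨ q) ≡ (q ≡ r) = 1/3 ≡ 1/3 = 1
¬p ≡ (¬(r ∨ q) ≡ (q ≡ r)) = 5/6 ≡ 1 = 5/6
q ∨ q = 2/3 ∨ 2/3 = 2/3
(q ∨ q) ≡ q = 2/3 ≡ 2/3 = 1
¬((q ∨ q) ≡ q) = ¬1 = 0
q ∨ q = 2/3 ∨ 2/3 = 2/3
(q ∨ q) ⊃ r = 2/3 ⊃ 0 = 1/3
¬((q ∨ q) ⊃ r) = ¬1/3 = 2/3
¬((q ∨ q) ≡ q) ⊃ ¬((q ∨ q) ⊃ r) = 0 ⊃ 2/3 = 1
¬(¬((q ∨ q) ≡ q) ⊃ ¬((q ∨ q) ⊃ r)) = ¬1 = 0
(¬p ≡ (¬(r ∨ q) ≡ (q ≡ r))) ≡ ¬(¬((q ∨ q) ≡ q) ⊃ ¬((q ∨ q) ⊃ r)) = 5/6 ≡ 0 = 1/6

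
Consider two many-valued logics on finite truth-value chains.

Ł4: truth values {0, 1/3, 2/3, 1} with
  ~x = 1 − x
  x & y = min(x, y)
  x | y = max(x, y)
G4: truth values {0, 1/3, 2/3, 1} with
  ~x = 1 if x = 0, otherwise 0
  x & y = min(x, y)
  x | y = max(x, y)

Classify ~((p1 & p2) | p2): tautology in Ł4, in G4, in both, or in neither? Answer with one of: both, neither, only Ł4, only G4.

In Ł4: at p1 = 0, p2 = 1/3 the value is 2/3 — not a tautology.
In G4: at p1 = 0, p2 = 1/3 the value is 0 — not a tautology.

neither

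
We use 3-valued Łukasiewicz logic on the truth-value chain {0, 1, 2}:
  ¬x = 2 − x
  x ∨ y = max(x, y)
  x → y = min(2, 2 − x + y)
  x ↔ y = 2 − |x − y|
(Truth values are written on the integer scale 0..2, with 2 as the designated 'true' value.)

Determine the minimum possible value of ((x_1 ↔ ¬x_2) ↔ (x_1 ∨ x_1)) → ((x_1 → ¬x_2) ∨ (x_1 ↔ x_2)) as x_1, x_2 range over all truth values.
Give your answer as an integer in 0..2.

1

Take x_1 = 1, x_2 = 2:
¬x_2 = ¬2 = 0
x_1 ↔ ¬x_2 = 1 ↔ 0 = 1
x_1 ∨ x_1 = 1 ∨ 1 = 1
(x_1 ↔ ¬x_2) ↔ (x_1 ∨ x_1) = 1 ↔ 1 = 2
¬x_2 = ¬2 = 0
x_1 → ¬x_2 = 1 → 0 = 1
x_1 ↔ x_2 = 1 ↔ 2 = 1
(x_1 → ¬x_2) ∨ (x_1 ↔ x_2) = 1 ∨ 1 = 1
((x_1 ↔ ¬x_2) ↔ (x_1 ∨ x_1)) → ((x_1 → ¬x_2) ∨ (x_1 ↔ x_2)) = 2 → 1 = 1
No assignment yields a value below 1, so this is the minimum.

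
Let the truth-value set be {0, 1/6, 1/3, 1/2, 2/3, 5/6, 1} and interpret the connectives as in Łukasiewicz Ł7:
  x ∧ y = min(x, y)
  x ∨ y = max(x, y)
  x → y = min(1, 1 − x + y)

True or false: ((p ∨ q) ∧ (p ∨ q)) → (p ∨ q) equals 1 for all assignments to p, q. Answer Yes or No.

At p = 2/3, q = 2/3, for instance:
p ∨ q = 2/3 ∨ 2/3 = 2/3
p ∨ q = 2/3 ∨ 2/3 = 2/3
(p ∨ q) ∧ (p ∨ q) = 2/3 ∧ 2/3 = 2/3
((p ∨ q) ∧ (p ∨ q)) → (p ∨ q) = 2/3 → 2/3 = 1
and checking the remaining 48 assignments likewise gives ≥ 1 in every case.

Yes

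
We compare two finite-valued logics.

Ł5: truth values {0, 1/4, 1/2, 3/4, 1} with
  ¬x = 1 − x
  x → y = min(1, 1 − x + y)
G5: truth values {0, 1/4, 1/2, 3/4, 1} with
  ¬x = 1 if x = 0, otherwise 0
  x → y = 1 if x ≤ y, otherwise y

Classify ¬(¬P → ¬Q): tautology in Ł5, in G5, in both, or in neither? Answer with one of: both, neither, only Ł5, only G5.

neither

In Ł5: at P = 0, Q = 0 the value is 0 — not a tautology.
In G5: at P = 0, Q = 0 the value is 0 — not a tautology.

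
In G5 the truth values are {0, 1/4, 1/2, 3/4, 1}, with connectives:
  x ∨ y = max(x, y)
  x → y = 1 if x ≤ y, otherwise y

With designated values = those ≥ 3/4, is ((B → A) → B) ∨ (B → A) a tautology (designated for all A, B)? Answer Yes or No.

Yes

At A = 1/4, B = 1/2, for instance:
B → A = 1/2 → 1/4 = 1/4
(B → A) → B = 1/4 → 1/2 = 1
B → A = 1/2 → 1/4 = 1/4
((B → A) → B) ∨ (B → A) = 1 ∨ 1/4 = 1
and checking the remaining 24 assignments likewise gives ≥ 3/4 in every case.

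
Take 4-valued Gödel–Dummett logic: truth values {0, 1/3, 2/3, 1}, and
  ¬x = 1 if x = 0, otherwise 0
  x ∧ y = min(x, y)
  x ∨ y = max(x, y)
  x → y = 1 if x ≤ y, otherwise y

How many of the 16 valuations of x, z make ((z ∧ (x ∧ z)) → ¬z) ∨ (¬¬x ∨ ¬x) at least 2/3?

16

x = 0, z = 0 ↦ 1  ≥
x = 0, z = 1/3 ↦ 1  ≥
x = 0, z = 2/3 ↦ 1  ≥
x = 0, z = 1 ↦ 1  ≥
x = 1/3, z = 0 ↦ 1  ≥
x = 1/3, z = 1/3 ↦ 1  ≥
x = 1/3, z = 2/3 ↦ 1  ≥
x = 1/3, z = 1 ↦ 1  ≥
x = 2/3, z = 0 ↦ 1  ≥
x = 2/3, z = 1/3 ↦ 1  ≥
x = 2/3, z = 2/3 ↦ 1  ≥
x = 2/3, z = 1 ↦ 1  ≥
x = 1, z = 0 ↦ 1  ≥
x = 1, z = 1/3 ↦ 1  ≥
x = 1, z = 2/3 ↦ 1  ≥
x = 1, z = 1 ↦ 1  ≥
So 16 of the 16 assignments meet the threshold.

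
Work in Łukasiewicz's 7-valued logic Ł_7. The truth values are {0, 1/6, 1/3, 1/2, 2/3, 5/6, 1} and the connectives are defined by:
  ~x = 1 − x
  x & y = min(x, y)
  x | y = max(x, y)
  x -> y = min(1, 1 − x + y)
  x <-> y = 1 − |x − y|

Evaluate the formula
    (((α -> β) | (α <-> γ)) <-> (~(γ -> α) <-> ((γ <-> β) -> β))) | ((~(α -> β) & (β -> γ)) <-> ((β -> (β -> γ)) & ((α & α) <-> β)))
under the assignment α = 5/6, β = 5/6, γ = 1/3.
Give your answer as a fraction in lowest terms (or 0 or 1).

1/3

α -> β = 5/6 -> 5/6 = 1
α <-> γ = 5/6 <-> 1/3 = 1/2
(α -> β) | (α <-> γ) = 1 | 1/2 = 1
γ -> α = 1/3 -> 5/6 = 1
~(γ -> α) = ~1 = 0
γ <-> β = 1/3 <-> 5/6 = 1/2
(γ <-> β) -> β = 1/2 -> 5/6 = 1
~(γ -> α) <-> ((γ <-> β) -> β) = 0 <-> 1 = 0
((α -> β) | (α <-> γ)) <-> (~(γ -> α) <-> ((γ <-> β) -> β)) = 1 <-> 0 = 0
α -> β = 5/6 -> 5/6 = 1
~(α -> β) = ~1 = 0
β -> γ = 5/6 -> 1/3 = 1/2
~(α -> β) & (β -> γ) = 0 & 1/2 = 0
β -> γ = 5/6 -> 1/3 = 1/2
β -> (β -> γ) = 5/6 -> 1/2 = 2/3
α & α = 5/6 & 5/6 = 5/6
(α & α) <-> β = 5/6 <-> 5/6 = 1
(β -> (β -> γ)) & ((α & α) <-> β) = 2/3 & 1 = 2/3
(~(α -> β) & (β -> γ)) <-> ((β -> (β -> γ)) & ((α & α) <-> β)) = 0 <-> 2/3 = 1/3
(((α -> β) | (α <-> γ)) <-> (~(γ -> α) <-> ((γ <-> β) -> β))) | ((~(α -> β) & (β -> γ)) <-> ((β -> (β -> γ)) & ((α & α) <-> β))) = 0 | 1/3 = 1/3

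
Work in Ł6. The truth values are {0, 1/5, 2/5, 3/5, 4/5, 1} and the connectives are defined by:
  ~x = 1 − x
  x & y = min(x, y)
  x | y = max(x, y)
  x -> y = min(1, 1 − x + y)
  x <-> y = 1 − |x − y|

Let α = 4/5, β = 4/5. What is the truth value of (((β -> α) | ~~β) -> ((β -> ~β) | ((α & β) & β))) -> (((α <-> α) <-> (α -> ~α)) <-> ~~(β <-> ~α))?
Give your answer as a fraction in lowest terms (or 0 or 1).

1

β -> α = 4/5 -> 4/5 = 1
~β = ~4/5 = 1/5
~~β = ~1/5 = 4/5
(β -> α) | ~~β = 1 | 4/5 = 1
~β = ~4/5 = 1/5
β -> ~β = 4/5 -> 1/5 = 2/5
α & β = 4/5 & 4/5 = 4/5
(α & β) & β = 4/5 & 4/5 = 4/5
(β -> ~β) | ((α & β) & β) = 2/5 | 4/5 = 4/5
((β -> α) | ~~β) -> ((β -> ~β) | ((α & β) & β)) = 1 -> 4/5 = 4/5
α <-> α = 4/5 <-> 4/5 = 1
~α = ~4/5 = 1/5
α -> ~α = 4/5 -> 1/5 = 2/5
(α <-> α) <-> (α -> ~α) = 1 <-> 2/5 = 2/5
~α = ~4/5 = 1/5
β <-> ~α = 4/5 <-> 1/5 = 2/5
~(β <-> ~α) = ~2/5 = 3/5
~~(β <-> ~α) = ~3/5 = 2/5
((α <-> α) <-> (α -> ~α)) <-> ~~(β <-> ~α) = 2/5 <-> 2/5 = 1
(((β -> α) | ~~β) -> ((β -> ~β) | ((α & β) & β))) -> (((α <-> α) <-> (α -> ~α)) <-> ~~(β <-> ~α)) = 4/5 -> 1 = 1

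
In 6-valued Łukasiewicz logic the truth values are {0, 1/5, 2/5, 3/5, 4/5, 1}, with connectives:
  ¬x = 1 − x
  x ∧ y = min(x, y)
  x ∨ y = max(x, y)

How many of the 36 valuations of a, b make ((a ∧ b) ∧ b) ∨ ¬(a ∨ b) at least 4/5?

8

value 1: 2 assignments (counts)
value 4/5: 6 assignments (counts)
value 3/5: 10 assignments
value 2/5: 10 assignments
value 1/5: 6 assignments
value 0: 2 assignments
So 8 of the 36 assignments meet the threshold.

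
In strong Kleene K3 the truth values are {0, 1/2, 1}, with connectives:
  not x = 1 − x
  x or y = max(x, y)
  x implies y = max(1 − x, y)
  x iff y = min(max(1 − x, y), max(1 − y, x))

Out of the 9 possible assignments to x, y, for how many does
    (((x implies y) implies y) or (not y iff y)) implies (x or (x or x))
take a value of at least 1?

4

x = 0, y = 0 ↦ 1  ≥
x = 0, y = 1/2 ↦ 1/2  <
x = 0, y = 1 ↦ 0  <
x = 1/2, y = 0 ↦ 1/2  <
x = 1/2, y = 1/2 ↦ 1/2  <
x = 1/2, y = 1 ↦ 1/2  <
x = 1, y = 0 ↦ 1  ≥
x = 1, y = 1/2 ↦ 1  ≥
x = 1, y = 1 ↦ 1  ≥
So 4 of the 9 assignments meet the threshold.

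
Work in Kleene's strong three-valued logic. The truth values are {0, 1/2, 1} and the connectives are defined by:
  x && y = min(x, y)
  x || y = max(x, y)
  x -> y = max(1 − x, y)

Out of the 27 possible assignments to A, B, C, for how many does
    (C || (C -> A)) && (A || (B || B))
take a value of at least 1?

13

value 1: 13 assignments (counts)
value 1/2: 11 assignments
value 0: 3 assignments
So 13 of the 27 assignments meet the threshold.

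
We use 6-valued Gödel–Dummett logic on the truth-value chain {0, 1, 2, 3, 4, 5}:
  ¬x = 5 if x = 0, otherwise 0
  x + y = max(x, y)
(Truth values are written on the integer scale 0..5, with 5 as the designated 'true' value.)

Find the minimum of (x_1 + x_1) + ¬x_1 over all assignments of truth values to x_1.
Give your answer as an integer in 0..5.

1

Take x_1 = 1:
x_1 + x_1 = 1 + 1 = 1
¬x_1 = ¬1 = 0
(x_1 + x_1) + ¬x_1 = 1 + 0 = 1
No assignment yields a value below 1, so this is the minimum.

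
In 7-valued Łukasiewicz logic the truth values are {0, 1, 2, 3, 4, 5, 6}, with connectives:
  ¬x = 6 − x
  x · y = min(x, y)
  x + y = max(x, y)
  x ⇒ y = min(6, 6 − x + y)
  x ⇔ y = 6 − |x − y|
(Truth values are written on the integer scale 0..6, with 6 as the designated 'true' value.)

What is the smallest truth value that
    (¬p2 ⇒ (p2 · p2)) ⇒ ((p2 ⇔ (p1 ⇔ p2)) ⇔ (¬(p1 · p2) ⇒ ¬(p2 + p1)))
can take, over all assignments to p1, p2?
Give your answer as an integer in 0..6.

Take p1 = 0, p2 = 3:
¬p2 = ¬3 = 3
p2 · p2 = 3 · 3 = 3
¬p2 ⇒ (p2 · p2) = 3 ⇒ 3 = 6
p1 ⇔ p2 = 0 ⇔ 3 = 3
p2 ⇔ (p1 ⇔ p2) = 3 ⇔ 3 = 6
p1 · p2 = 0 · 3 = 0
¬(p1 · p2) = ¬0 = 6
p2 + p1 = 3 + 0 = 3
¬(p2 + p1) = ¬3 = 3
¬(p1 · p2) ⇒ ¬(p2 + p1) = 6 ⇒ 3 = 3
(p2 ⇔ (p1 ⇔ p2)) ⇔ (¬(p1 · p2) ⇒ ¬(p2 + p1)) = 6 ⇔ 3 = 3
(¬p2 ⇒ (p2 · p2)) ⇒ ((p2 ⇔ (p1 ⇔ p2)) ⇔ (¬(p1 · p2) ⇒ ¬(p2 + p1))) = 6 ⇒ 3 = 3
No assignment yields a value below 3, so this is the minimum.

3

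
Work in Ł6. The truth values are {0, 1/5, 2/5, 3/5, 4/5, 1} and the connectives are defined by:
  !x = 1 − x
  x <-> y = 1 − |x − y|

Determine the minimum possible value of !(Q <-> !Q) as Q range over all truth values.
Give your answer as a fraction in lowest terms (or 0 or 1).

Take Q = 2/5:
!Q = !2/5 = 3/5
Q <-> !Q = 2/5 <-> 3/5 = 4/5
!(Q <-> !Q) = !4/5 = 1/5
No assignment yields a value below 1/5, so this is the minimum.

1/5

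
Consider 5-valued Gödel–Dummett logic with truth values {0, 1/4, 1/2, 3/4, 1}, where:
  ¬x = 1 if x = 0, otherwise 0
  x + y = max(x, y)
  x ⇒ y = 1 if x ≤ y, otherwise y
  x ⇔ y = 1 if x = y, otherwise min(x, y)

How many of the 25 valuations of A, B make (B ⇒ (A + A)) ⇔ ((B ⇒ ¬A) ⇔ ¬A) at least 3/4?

value 1: 11 assignments (counts)
value 3/4: 1 assignment (counts)
value 1/2: 2 assignments
value 1/4: 3 assignments
value 0: 8 assignments
So 12 of the 25 assignments meet the threshold.

12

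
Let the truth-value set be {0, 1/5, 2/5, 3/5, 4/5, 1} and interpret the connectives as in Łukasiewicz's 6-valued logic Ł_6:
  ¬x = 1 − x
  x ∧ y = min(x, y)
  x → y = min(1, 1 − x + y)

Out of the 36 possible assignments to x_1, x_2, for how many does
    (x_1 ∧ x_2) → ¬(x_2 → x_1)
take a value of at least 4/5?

value 1: 17 assignments (counts)
value 4/5: 7 assignments (counts)
value 3/5: 5 assignments
value 2/5: 4 assignments
value 1/5: 2 assignments
value 0: 1 assignment
So 24 of the 36 assignments meet the threshold.

24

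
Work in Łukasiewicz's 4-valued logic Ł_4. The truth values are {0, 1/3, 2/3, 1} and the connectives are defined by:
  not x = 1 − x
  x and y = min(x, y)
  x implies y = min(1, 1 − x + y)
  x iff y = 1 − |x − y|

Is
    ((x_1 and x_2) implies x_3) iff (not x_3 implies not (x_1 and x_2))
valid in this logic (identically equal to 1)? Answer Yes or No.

Yes

At x_1 = 1, x_2 = 1/3, x_3 = 1/3, for instance:
x_1 and x_2 = 1 and 1/3 = 1/3
(x_1 and x_2) implies x_3 = 1/3 implies 1/3 = 1
not x_3 = not 1/3 = 2/3
not (x_1 and x_2) = not 1/3 = 2/3
not x_3 implies not (x_1 and x_2) = 2/3 implies 2/3 = 1
((x_1 and x_2) implies x_3) iff (not x_3 implies not (x_1 and x_2)) = 1 iff 1 = 1
and checking the remaining 63 assignments likewise gives ≥ 1 in every case.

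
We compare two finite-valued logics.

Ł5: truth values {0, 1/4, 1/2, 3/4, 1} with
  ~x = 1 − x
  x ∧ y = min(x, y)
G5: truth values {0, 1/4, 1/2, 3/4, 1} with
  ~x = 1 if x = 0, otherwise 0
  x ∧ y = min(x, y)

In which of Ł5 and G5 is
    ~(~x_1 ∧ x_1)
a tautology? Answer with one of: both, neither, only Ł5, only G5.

only G5

In Ł5: at x_1 = 1/4 the value is 3/4 — not a tautology.
In G5: every assignment gives 1 — tautology.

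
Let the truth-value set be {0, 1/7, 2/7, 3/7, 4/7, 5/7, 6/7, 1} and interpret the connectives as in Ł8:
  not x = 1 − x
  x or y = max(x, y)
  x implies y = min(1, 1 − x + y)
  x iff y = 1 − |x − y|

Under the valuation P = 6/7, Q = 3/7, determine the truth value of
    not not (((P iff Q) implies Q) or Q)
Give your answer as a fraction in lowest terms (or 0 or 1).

6/7

P iff Q = 6/7 iff 3/7 = 4/7
(P iff Q) implies Q = 4/7 implies 3/7 = 6/7
((P iff Q) implies Q) or Q = 6/7 or 3/7 = 6/7
not (((P iff Q) implies Q) or Q) = not 6/7 = 1/7
not not (((P iff Q) implies Q) or Q) = not 1/7 = 6/7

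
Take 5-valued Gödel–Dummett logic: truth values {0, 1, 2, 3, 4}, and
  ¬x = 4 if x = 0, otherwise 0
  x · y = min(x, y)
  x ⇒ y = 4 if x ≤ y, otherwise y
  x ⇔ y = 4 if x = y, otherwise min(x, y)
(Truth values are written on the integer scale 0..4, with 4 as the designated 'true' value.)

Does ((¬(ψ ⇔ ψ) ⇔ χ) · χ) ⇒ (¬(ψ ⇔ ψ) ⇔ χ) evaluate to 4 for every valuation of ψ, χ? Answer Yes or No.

At ψ = 2, χ = 1, for instance:
ψ ⇔ ψ = 2 ⇔ 2 = 4
¬(ψ ⇔ ψ) = ¬4 = 0
¬(ψ ⇔ ψ) ⇔ χ = 0 ⇔ 1 = 0
(¬(ψ ⇔ ψ) ⇔ χ) · χ = 0 · 1 = 0
((¬(ψ ⇔ ψ) ⇔ χ) · χ) ⇒ (¬(ψ ⇔ ψ) ⇔ χ) = 0 ⇒ 0 = 4
and checking the remaining 24 assignments likewise gives ≥ 4 in every case.

Yes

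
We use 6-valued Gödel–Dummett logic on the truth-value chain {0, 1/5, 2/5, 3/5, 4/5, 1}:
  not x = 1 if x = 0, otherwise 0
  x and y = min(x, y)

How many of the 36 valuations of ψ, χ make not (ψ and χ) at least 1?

11

value 1: 11 assignments (counts)
value 0: 25 assignments
So 11 of the 36 assignments meet the threshold.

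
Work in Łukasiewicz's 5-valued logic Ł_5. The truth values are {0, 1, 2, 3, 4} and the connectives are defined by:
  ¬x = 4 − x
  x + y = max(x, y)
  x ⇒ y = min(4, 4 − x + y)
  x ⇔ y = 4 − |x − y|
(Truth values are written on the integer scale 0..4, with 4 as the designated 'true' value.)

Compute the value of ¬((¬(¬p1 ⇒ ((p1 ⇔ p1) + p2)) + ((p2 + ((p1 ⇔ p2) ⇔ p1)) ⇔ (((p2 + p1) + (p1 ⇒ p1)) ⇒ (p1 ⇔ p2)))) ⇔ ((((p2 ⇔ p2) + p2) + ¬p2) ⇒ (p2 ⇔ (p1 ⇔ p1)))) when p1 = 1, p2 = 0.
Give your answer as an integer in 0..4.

¬p1 = ¬1 = 3
p1 ⇔ p1 = 1 ⇔ 1 = 4
(p1 ⇔ p1) + p2 = 4 + 0 = 4
¬p1 ⇒ ((p1 ⇔ p1) + p2) = 3 ⇒ 4 = 4
¬(¬p1 ⇒ ((p1 ⇔ p1) + p2)) = ¬4 = 0
p1 ⇔ p2 = 1 ⇔ 0 = 3
(p1 ⇔ p2) ⇔ p1 = 3 ⇔ 1 = 2
p2 + ((p1 ⇔ p2) ⇔ p1) = 0 + 2 = 2
p2 + p1 = 0 + 1 = 1
p1 ⇒ p1 = 1 ⇒ 1 = 4
(p2 + p1) + (p1 ⇒ p1) = 1 + 4 = 4
p1 ⇔ p2 = 1 ⇔ 0 = 3
((p2 + p1) + (p1 ⇒ p1)) ⇒ (p1 ⇔ p2) = 4 ⇒ 3 = 3
(p2 + ((p1 ⇔ p2) ⇔ p1)) ⇔ (((p2 + p1) + (p1 ⇒ p1)) ⇒ (p1 ⇔ p2)) = 2 ⇔ 3 = 3
¬(¬p1 ⇒ ((p1 ⇔ p1) + p2)) + ((p2 + ((p1 ⇔ p2) ⇔ p1)) ⇔ (((p2 + p1) + (p1 ⇒ p1)) ⇒ (p1 ⇔ p2))) = 0 + 3 = 3
p2 ⇔ p2 = 0 ⇔ 0 = 4
(p2 ⇔ p2) + p2 = 4 + 0 = 4
¬p2 = ¬0 = 4
((p2 ⇔ p2) + p2) + ¬p2 = 4 + 4 = 4
p1 ⇔ p1 = 1 ⇔ 1 = 4
p2 ⇔ (p1 ⇔ p1) = 0 ⇔ 4 = 0
(((p2 ⇔ p2) + p2) + ¬p2) ⇒ (p2 ⇔ (p1 ⇔ p1)) = 4 ⇒ 0 = 0
(¬(¬p1 ⇒ ((p1 ⇔ p1) + p2)) + ((p2 + ((p1 ⇔ p2) ⇔ p1)) ⇔ (((p2 + p1) + (p1 ⇒ p1)) ⇒ (p1 ⇔ p2)))) ⇔ ((((p2 ⇔ p2) + p2) + ¬p2) ⇒ (p2 ⇔ (p1 ⇔ p1))) = 3 ⇔ 0 = 1
¬((¬(¬p1 ⇒ ((p1 ⇔ p1) + p2)) + ((p2 + ((p1 ⇔ p2) ⇔ p1)) ⇔ (((p2 + p1) + (p1 ⇒ p1)) ⇒ (p1 ⇔ p2)))) ⇔ ((((p2 ⇔ p2) + p2) + ¬p2) ⇒ (p2 ⇔ (p1 ⇔ p1)))) = ¬1 = 3

3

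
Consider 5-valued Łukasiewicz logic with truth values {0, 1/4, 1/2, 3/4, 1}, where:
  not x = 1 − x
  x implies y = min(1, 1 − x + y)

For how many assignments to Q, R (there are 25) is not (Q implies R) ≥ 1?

1

value 1: 1 assignment (counts)
value 3/4: 2 assignments
value 1/2: 3 assignments
value 1/4: 4 assignments
value 0: 15 assignments
So 1 of the 25 assignments meets the threshold.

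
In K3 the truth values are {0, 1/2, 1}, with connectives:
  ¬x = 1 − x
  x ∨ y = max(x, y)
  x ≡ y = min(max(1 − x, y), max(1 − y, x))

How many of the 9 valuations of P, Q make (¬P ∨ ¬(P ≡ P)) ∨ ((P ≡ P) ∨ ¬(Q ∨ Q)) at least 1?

P = 0, Q = 0 ↦ 1  ≥
P = 0, Q = 1/2 ↦ 1  ≥
P = 0, Q = 1 ↦ 1  ≥
P = 1/2, Q = 0 ↦ 1  ≥
P = 1/2, Q = 1/2 ↦ 1/2  <
P = 1/2, Q = 1 ↦ 1/2  <
P = 1, Q = 0 ↦ 1  ≥
P = 1, Q = 1/2 ↦ 1  ≥
P = 1, Q = 1 ↦ 1  ≥
So 7 of the 9 assignments meet the threshold.

7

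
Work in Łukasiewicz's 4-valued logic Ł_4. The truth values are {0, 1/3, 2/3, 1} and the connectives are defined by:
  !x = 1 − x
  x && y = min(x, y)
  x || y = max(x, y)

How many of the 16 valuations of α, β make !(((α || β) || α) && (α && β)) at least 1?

α = 0, β = 0 ↦ 1  ≥
α = 0, β = 1/3 ↦ 1  ≥
α = 0, β = 2/3 ↦ 1  ≥
α = 0, β = 1 ↦ 1  ≥
α = 1/3, β = 0 ↦ 1  ≥
α = 1/3, β = 1/3 ↦ 2/3  <
α = 1/3, β = 2/3 ↦ 2/3  <
α = 1/3, β = 1 ↦ 2/3  <
α = 2/3, β = 0 ↦ 1  ≥
α = 2/3, β = 1/3 ↦ 2/3  <
α = 2/3, β = 2/3 ↦ 1/3  <
α = 2/3, β = 1 ↦ 1/3  <
α = 1, β = 0 ↦ 1  ≥
α = 1, β = 1/3 ↦ 2/3  <
α = 1, β = 2/3 ↦ 1/3  <
α = 1, β = 1 ↦ 0  <
So 7 of the 16 assignments meet the threshold.

7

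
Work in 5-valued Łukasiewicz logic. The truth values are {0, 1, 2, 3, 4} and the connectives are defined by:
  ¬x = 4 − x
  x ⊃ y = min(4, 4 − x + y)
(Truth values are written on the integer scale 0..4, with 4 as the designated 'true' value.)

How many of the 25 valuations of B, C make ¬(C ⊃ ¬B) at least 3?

3

value 4: 1 assignment (counts)
value 3: 2 assignments (counts)
value 2: 3 assignments
value 1: 4 assignments
value 0: 15 assignments
So 3 of the 25 assignments meet the threshold.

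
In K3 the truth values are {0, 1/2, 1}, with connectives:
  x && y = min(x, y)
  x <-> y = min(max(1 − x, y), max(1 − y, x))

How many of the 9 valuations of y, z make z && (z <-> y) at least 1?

y = 0, z = 0 ↦ 0  <
y = 0, z = 1/2 ↦ 1/2  <
y = 0, z = 1 ↦ 0  <
y = 1/2, z = 0 ↦ 0  <
y = 1/2, z = 1/2 ↦ 1/2  <
y = 1/2, z = 1 ↦ 1/2  <
y = 1, z = 0 ↦ 0  <
y = 1, z = 1/2 ↦ 1/2  <
y = 1, z = 1 ↦ 1  ≥
So 1 of the 9 assignments meets the threshold.

1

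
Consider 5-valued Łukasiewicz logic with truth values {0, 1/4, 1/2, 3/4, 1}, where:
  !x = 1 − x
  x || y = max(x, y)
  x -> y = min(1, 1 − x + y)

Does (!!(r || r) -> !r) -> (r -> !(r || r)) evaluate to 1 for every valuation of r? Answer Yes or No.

Yes

r = 0 ↦ 1
r = 1/4 ↦ 1
r = 1/2 ↦ 1
r = 3/4 ↦ 1
r = 1 ↦ 1
Every assignment gives a value ≥ 1.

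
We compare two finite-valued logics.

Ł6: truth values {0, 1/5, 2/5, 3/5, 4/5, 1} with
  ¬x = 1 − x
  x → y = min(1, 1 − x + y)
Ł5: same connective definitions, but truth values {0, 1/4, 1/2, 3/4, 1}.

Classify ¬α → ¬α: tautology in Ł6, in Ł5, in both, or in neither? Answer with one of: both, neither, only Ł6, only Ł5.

both

In Ł6: every assignment gives 1 — tautology.
In Ł5: every assignment gives 1 — tautology.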